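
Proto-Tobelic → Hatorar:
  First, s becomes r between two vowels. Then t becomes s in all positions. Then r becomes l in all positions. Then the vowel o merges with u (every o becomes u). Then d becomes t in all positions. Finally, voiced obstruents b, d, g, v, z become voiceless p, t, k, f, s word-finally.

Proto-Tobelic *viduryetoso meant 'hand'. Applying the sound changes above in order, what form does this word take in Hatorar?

Hatorar: *viduryetoso > viduryetoro > viduryesoro > vidulyesolo > vidulyesulu > vitulyesulu  (by rhotacism, unconditioned shift, unconditioned shift, vowel merger, unconditioned shift)

vitulyesulu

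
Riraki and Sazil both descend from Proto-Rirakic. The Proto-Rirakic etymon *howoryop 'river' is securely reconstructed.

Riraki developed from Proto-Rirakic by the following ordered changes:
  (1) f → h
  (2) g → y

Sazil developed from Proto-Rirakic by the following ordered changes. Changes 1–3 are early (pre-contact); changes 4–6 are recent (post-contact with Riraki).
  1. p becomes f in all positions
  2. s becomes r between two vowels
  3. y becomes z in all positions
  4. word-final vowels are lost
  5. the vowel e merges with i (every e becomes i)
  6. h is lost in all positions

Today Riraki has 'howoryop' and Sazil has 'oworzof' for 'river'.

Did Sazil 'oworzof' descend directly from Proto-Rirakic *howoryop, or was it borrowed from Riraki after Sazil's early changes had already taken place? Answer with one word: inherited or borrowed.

inherited

If inherited, *howoryop would pass through all of Sazil's changes:
Sazil: start from *howoryop.
  rule 1 (unconditioned shift): howoryop → howoryof
  rule 2: no change — howoryof
  rule 3 (unconditioned shift): howoryof → howorzof
  rule 4: no change — howorzof
  rule 5: no change — howorzof
  rule 6 (h-loss): howorzof → oworzof
  ⇒ Sazil oworzof
If borrowed from Riraki 'howoryop' after the early changes, it would undergo only the recent ones:
  rule 4 (apocope): no change (howoryop)
  rule 5 (vowel merger): no change (howoryop)
  rule 6 (h-loss): howoryop → oworyop
  ⇒ as a loan: oworyop
Sazil 'oworzof' matches the inherited outcome exactly, so it is an inherited cognate, not a loan.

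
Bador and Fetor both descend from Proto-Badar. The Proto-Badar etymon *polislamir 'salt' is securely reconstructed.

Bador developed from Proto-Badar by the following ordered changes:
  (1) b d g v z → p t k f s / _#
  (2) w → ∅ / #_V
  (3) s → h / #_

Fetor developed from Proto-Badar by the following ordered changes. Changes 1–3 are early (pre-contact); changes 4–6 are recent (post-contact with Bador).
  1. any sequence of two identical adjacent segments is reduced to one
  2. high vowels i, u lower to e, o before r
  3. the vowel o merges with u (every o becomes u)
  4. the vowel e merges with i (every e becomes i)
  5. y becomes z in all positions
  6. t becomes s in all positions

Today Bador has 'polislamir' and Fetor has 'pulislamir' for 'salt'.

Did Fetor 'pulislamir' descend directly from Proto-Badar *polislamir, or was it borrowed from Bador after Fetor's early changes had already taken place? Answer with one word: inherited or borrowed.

If inherited, *polislamir would pass through all of Fetor's changes:
Fetor: start from *polislamir.
  rule 1: no change — polislamir
  rule 2 (pre-rhotic lowering): polislamir → polislamer
  rule 3 (vowel merger): polislamer → pulislamer
  rule 4 (vowel merger): pulislamer → pulislamir
  rule 5: no change — pulislamir
  rule 6: no change — pulislamir
  ⇒ Fetor pulislamir
If borrowed from Bador 'polislamir' after the early changes, it would undergo only the recent ones:
  rule 4 (vowel merger): no change (polislamir)
  rule 5 (unconditioned shift): no change (polislamir)
  rule 6 (unconditioned shift): no change (polislamir)
  ⇒ as a loan: polislamir
Fetor 'pulislamir' matches the inherited outcome exactly, so it is an inherited cognate, not a loan.

inherited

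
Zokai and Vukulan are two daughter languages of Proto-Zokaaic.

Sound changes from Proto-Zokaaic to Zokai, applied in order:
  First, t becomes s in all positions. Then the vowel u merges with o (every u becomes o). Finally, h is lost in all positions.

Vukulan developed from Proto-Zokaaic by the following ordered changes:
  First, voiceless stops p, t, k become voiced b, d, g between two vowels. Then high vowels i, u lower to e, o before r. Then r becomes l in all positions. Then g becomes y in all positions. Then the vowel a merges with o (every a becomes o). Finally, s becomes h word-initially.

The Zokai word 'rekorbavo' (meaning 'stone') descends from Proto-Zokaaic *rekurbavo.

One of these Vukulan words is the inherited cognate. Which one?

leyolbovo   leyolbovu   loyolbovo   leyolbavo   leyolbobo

leyolbovo

Vukulan: *rekurbavo > regurbavo > regorbavo > legolbavo > leyolbavo > leyolbovo  (by intervocalic voicing, pre-rhotic lowering, unconditioned shift, unconditioned shift, vowel merger)
The other candidates each miss or misapply at least one Vukulan change.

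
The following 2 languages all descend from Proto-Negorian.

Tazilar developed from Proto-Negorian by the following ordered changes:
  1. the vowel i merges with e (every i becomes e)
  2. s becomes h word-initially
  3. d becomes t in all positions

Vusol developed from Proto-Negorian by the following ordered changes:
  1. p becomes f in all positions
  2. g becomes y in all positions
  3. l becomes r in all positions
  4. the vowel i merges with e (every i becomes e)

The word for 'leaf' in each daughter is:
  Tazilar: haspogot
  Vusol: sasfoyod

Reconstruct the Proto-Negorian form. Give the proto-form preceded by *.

Position 6: Tazilar has g, Vusol has y. Tazilar preserves g here (none of its changes turn any other segment into g), so the proto-segment is *g.
Position 8: Tazilar has t, Vusol has d. Vusol preserves d here (none of its changes turn any other segment into d), so the proto-segment is *d.
This points to *saspogod. Verify forward in each daughter:
Tazilar: *saspogod > haspogod > haspogot  (by debuccalisation, unconditioned shift)
Vusol: *saspogod > sasfogod > sasfoyod  (by unconditioned shift, unconditioned shift)
Only *saspogod yields all of Tazilar haspogot, Vusol sasfoyod.

*saspogod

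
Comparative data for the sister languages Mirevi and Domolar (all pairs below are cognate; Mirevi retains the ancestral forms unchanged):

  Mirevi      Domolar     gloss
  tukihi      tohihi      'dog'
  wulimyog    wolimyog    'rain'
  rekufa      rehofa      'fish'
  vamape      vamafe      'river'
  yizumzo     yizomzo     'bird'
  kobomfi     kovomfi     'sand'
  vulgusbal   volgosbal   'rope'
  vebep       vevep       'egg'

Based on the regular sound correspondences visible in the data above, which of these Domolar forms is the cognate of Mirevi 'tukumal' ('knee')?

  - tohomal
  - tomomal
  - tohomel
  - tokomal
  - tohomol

tohomal

tukihi ~ tohihi, wulimyog ~ wolimyog — Mirevi u corresponds to Domolar o after a consonant, before a consonant other than r, m, n, p, b, f, v.
rekufa ~ rehofa — Mirevi k corresponds to Domolar h between vowels (before a back vowel).
yizumzo ~ yizomzo — Mirevi u corresponds to Domolar o after a consonant, before a nasal.
Applying these to Mirevi 'tukumal':
  tukumal → tokumal   (u→o after a consonant, before a consonant other than r, m, n, p, b, f, v)
  tokumal → tohumal   (k→h between vowels (before a back vowel))
  tohumal → tohomal   (u→o after a consonant, before a nasal)
So the Domolar cognate is 'tohomal'.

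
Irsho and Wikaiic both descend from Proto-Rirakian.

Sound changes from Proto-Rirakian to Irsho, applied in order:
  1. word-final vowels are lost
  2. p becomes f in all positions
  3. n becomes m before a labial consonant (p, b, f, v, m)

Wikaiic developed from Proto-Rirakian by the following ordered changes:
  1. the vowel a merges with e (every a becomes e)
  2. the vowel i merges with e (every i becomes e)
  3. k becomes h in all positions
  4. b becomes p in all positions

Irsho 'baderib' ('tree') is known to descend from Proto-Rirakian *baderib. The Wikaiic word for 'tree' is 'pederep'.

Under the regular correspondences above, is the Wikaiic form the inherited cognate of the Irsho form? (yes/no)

Derive the expected Wikaiic reflex of *baderib:
Wikaiic: *baderib
  baderib → bederib   [vowel merger]
  bederib → bedereb   [vowel merger]
  bedereb (rule 3 does not apply)
  bedereb → pederep   [unconditioned shift]
  giving Wikaiic pederep.
Wikaiic 'pederep' matches the regular reflex exactly, so the pair is cognate.

yes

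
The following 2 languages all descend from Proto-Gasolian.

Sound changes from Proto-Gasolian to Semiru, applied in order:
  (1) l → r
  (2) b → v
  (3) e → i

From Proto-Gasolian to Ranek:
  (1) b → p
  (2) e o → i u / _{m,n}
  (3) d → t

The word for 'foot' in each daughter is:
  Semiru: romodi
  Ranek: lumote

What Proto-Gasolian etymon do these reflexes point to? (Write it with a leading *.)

*lomode

Position 6: Semiru has i, Ranek has e. Ranek preserves e here (none of its changes turn any other segment into e), so the proto-segment is *e.
Position 2: Semiru has o, Ranek has u. Semiru preserves o here (none of its changes turn any other segment into o), so the proto-segment is *o.
This points to *lomode. Verify forward in each daughter:
Semiru: *lomode > romode > romodi  (by unconditioned shift, vowel merger)
Ranek: start from *lomode.
  rule 1: no change — lomode
  rule 2 (pre-nasal raising): lomode → lumode
  rule 3 (unconditioned shift): lumode → lumote
  ⇒ Ranek lumote
*lomode is the unique common source.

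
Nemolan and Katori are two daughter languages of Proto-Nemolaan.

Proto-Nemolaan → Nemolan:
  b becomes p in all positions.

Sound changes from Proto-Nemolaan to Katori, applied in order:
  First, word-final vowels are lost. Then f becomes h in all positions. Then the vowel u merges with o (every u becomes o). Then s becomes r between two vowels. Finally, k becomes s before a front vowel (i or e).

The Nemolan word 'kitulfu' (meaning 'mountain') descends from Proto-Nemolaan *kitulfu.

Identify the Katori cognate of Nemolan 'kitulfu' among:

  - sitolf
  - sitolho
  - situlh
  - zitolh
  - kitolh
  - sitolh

sitolh

Katori: start from *kitulfu.
  rule 1 (apocope): kitulfu → kitulf
  rule 2 (unconditioned shift): kitulf → kitulh
  rule 3 (vowel merger): kitulh → kitolh
  rule 4: no change — kitolh
  rule 5 (palatalisation): kitolh → sitolh
  ⇒ Katori sitolh
Among the options, 'sitolh' alone shows every Katori change applied in order.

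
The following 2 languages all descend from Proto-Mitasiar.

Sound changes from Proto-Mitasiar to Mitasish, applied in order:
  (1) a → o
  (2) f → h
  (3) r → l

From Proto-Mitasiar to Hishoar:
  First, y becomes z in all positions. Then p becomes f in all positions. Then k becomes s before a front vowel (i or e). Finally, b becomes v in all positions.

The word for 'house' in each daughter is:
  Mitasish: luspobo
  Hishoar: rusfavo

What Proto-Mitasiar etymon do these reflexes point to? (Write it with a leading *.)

Position 4: Mitasish has p, Hishoar has f. Mitasish preserves p here (none of its changes turn any other segment into p), so the proto-segment is *p.
Position 5: Mitasish has o, Hishoar has a. Hishoar preserves a here (none of its changes turn any other segment into a), so the proto-segment is *a.
Position 6: Mitasish has b, Hishoar has v. Mitasish preserves b here (none of its changes turn any other segment into b), so the proto-segment is *b.
This points to *ruspabo. Verify forward in each daughter:
Mitasish: *ruspabo
  ruspabo → ruspobo   [vowel merger]
  ruspobo (rule 2 does not apply)
  ruspobo → luspobo   [unconditioned shift]
  giving Mitasish luspobo.
Hishoar: start from *ruspabo.
  rule 1: no change — ruspabo
  rule 2 (unconditioned shift): ruspabo → rusfabo
  rule 3: no change — rusfabo
  rule 4 (unconditioned shift): rusfabo → rusfavo
  ⇒ Hishoar rusfavo
Only *ruspabo yields all of Mitasish luspobo, Hishoar rusfavo.

*ruspabo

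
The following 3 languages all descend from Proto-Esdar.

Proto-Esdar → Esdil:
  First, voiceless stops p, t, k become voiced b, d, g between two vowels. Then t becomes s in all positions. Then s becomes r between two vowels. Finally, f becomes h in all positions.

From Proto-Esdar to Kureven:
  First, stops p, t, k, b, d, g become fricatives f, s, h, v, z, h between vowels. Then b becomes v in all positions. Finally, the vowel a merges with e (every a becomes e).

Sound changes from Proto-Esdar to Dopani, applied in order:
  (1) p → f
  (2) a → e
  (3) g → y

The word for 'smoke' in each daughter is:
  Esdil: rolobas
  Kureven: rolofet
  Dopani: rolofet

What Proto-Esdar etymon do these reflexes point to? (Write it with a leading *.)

*rolopat

Position 7: Esdil has s, Kureven has t, Dopani has t. Kureven preserves t here (none of its changes turn any other segment into t), so the proto-segment is *t.
Position 5: Esdil has b, Kureven has f, Dopani has f. Taking the neighbouring segments as reconstructed: Esdil b could go back to *p or *b; Kureven f could go back to *p or *f; Dopani f could go back to *p or *f — the one source consistent with every daughter is *p.
Verify the candidate proto-form against each daughter:
Esdil: *rolopat
  rolopat → rolobat   [intervocalic voicing]
  rolobat → rolobas   [unconditioned shift]
  rolobas (rule 3 does not apply)
  rolobas (rule 4 does not apply)
  giving Esdil rolobas.
Kureven: *rolopat > rolofat > rolofet  (by intervocalic lenition, vowel merger)
Dopani: *rolopat > rolofat > rolofet  (by unconditioned shift, vowel merger)
No other proto-form is consistent with every reflex, so the reconstruction is *rolopat.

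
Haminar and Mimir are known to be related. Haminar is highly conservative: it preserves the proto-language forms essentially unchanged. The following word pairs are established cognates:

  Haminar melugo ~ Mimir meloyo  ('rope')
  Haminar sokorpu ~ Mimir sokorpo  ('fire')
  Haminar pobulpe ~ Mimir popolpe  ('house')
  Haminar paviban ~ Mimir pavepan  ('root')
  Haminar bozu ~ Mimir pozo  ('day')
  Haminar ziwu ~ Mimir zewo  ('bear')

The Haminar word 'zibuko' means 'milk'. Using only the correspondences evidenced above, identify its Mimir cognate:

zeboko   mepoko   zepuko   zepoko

paviban ~ pavepan — Haminar i corresponds to Mimir e after a consonant, before a labial obstruent.
pobulpe ~ popolpe — Haminar b corresponds to Mimir p between vowels (before a back vowel).
melugo ~ meloyo, pobulpe ~ popolpe — Haminar u corresponds to Mimir o after a consonant, before a consonant other than r, m, n, p, b, f, v.
Applying these to Haminar 'zibuko':
  zibuko → zebuko   (i→e after a consonant, before a labial obstruent)
  zebuko → zepuko   (b→p between vowels (before a back vowel))
  zepuko → zepoko   (u→o after a consonant, before a consonant other than r, m, n, p, b, f, v)
So the Mimir cognate is 'zepoko'.

zepoko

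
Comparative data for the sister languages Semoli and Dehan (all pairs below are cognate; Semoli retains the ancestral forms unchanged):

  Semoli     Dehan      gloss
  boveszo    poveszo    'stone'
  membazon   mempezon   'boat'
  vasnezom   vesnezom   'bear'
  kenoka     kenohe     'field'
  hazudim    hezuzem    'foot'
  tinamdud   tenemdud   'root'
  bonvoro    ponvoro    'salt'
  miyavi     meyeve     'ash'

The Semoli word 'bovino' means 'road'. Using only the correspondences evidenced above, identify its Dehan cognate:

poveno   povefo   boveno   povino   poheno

poveno

boveszo ~ poveszo, bonvoro ~ ponvoro — Semoli b corresponds to Dehan p word-initially before a back vowel.
tinamdud ~ tenemdud — Semoli i corresponds to Dehan e after a consonant, before a nasal.
Applying these to Semoli 'bovino':
  bovino → povino   (b→p word-initially before a back vowel)
  povino → poveno   (i→e after a consonant, before a nasal)
So the Dehan cognate is 'poveno'.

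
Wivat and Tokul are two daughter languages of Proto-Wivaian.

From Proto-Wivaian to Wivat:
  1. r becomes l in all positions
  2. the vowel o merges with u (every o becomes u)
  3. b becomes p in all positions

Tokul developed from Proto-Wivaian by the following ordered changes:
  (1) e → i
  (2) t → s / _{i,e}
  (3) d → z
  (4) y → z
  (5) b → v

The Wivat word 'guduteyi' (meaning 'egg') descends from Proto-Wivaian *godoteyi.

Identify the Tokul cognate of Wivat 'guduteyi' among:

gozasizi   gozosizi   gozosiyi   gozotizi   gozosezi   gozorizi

gozosizi

Tokul: *godoteyi
  godoteyi → godotiyi   [vowel merger]
  godotiyi → godosiyi   [palatalisation]
  godosiyi → gozosiyi   [unconditioned shift]
  gozosiyi → gozosizi   [unconditioned shift]
  gozosizi (rule 5 does not apply)
  giving Tokul gozosizi.
The other candidates each miss or misapply at least one Tokul change.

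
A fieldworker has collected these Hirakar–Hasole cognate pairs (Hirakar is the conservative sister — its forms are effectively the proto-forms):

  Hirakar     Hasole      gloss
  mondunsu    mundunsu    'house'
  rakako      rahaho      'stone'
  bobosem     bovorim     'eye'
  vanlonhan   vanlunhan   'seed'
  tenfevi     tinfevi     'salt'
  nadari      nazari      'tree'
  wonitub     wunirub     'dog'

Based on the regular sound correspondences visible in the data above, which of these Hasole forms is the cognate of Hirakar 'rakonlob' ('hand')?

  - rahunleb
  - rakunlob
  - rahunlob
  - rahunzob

rahunlob

rakako ~ rahaho — Hirakar k corresponds to Hasole h between vowels (before a back vowel).
mondunsu ~ mundunsu, vanlonhan ~ vanlunhan — Hirakar o corresponds to Hasole u after a consonant, before a nasal.
Applying these to Hirakar 'rakonlob':
  rakonlob → rahonlob   (k→h between vowels (before a back vowel))
  rahonlob → rahunlob   (o→u after a consonant, before a nasal)
So the Hasole cognate is 'rahunlob'.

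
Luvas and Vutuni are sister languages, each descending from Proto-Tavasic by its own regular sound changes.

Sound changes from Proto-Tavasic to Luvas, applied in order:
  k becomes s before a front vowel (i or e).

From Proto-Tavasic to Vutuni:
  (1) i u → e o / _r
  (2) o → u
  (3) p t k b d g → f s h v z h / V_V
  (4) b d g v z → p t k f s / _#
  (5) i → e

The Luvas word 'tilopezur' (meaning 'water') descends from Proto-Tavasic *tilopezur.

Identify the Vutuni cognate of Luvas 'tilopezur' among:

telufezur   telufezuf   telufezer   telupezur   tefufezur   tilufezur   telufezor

telufezur

Vutuni: *tilopezur
  tilopezur → tilopezor   [pre-rhotic lowering]
  tilopezor → tilupezur   [vowel merger]
  tilupezur → tilufezur   [intervocalic lenition]
  tilufezur (rule 4 does not apply)
  tilufezur → telufezur   [vowel merger]
  giving Vutuni telufezur.
The other candidates each miss or misapply at least one Vutuni change.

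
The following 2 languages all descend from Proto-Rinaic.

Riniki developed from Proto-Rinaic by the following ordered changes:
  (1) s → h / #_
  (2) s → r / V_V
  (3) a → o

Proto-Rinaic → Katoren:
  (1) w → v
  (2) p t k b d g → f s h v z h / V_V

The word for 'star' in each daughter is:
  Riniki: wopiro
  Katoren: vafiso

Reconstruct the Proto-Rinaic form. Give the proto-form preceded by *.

*wapiso

Position 1: Riniki has w, Katoren has v. Riniki preserves w here (none of its changes turn any other segment into w), so the proto-segment is *w.
Position 5: Riniki has r, Katoren has s. Taking the neighbouring segments as reconstructed: Riniki r could go back to *s or *r; Katoren s could go back to *t or *s — the one source consistent with every daughter is *s.
Position 2: Riniki has o, Katoren has a. Katoren preserves a here (none of its changes turn any other segment into a), so the proto-segment is *a.
This points to *wapiso. Verify forward in each daughter:
Riniki: start from *wapiso.
  rule 1: no change — wapiso
  rule 2 (rhotacism): wapiso → wapiro
  rule 3 (vowel merger): wapiro → wopiro
  ⇒ Riniki wopiro
Katoren: start from *wapiso.
  rule 1 (unconditioned shift): wapiso → vapiso
  rule 2 (intervocalic lenition): vapiso → vafiso
  ⇒ Katoren vafiso
Only *wapiso yields all of Riniki wopiro, Katoren vafiso.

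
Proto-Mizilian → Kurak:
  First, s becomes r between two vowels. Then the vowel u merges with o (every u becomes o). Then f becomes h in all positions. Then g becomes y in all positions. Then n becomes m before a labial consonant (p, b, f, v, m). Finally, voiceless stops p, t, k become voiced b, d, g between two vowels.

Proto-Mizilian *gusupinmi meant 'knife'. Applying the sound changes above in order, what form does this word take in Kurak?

yorobimmi

Kurak: start from *gusupinmi.
  rule 1 (rhotacism): gusupinmi → gurupinmi
  rule 2 (vowel merger): gurupinmi → goropinmi
  rule 3: no change — goropinmi
  rule 4 (unconditioned shift): goropinmi → yoropinmi
  rule 5 (nasal place assimilation): yoropinmi → yoropimmi
  rule 6 (intervocalic voicing): yoropimmi → yorobimmi
  ⇒ Kurak yorobimmi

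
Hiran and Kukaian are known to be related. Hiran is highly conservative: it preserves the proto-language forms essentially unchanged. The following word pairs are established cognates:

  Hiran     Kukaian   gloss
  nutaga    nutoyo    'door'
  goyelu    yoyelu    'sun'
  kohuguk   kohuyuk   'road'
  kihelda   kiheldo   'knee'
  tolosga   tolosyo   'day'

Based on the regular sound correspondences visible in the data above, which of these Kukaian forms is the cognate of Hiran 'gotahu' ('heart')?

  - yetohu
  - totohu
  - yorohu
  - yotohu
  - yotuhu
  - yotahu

yotohu

goyelu ~ yoyelu — Hiran g corresponds to Kukaian y word-initially before a back vowel.
nutaga ~ nutoyo — Hiran a corresponds to Kukaian o after a consonant, before a consonant other than r, m, n, p, b, f, v.
Applying these to Hiran 'gotahu':
  gotahu → yotahu   (g→y word-initially before a back vowel)
  yotahu → yotohu   (a→o after a consonant, before a consonant other than r, m, n, p, b, f, v)
So the Kukaian cognate is 'yotohu'.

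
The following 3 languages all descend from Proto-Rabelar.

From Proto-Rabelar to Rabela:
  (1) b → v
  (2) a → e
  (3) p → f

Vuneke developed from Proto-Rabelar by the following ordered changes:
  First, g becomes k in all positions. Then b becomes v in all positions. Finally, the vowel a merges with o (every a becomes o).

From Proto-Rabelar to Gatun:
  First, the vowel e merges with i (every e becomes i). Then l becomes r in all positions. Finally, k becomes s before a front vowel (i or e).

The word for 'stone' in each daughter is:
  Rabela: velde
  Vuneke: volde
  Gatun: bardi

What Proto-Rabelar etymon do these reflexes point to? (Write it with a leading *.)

*balde

Position 3: Rabela has l, Vuneke has l, Gatun has r. Rabela preserves l here (none of its changes turn any other segment into l), so the proto-segment is *l.
Position 5: Rabela has e, Vuneke has e, Gatun has i. Vuneke preserves e here (none of its changes turn any other segment into e), so the proto-segment is *e.
This points to *balde. Verify forward in each daughter:
Rabela: *balde
  balde → valde   [unconditioned shift]
  valde → velde   [vowel merger]
  velde (rule 3 does not apply)
  giving Rabela velde.
Vuneke: start from *balde.
  rule 1: no change — balde
  rule 2 (unconditioned shift): balde → valde
  rule 3 (vowel merger): valde → volde
  ⇒ Vuneke volde
Gatun: *balde > baldi > bardi  (by vowel merger, unconditioned shift)
No other proto-form is consistent with every reflex, so the reconstruction is *balde.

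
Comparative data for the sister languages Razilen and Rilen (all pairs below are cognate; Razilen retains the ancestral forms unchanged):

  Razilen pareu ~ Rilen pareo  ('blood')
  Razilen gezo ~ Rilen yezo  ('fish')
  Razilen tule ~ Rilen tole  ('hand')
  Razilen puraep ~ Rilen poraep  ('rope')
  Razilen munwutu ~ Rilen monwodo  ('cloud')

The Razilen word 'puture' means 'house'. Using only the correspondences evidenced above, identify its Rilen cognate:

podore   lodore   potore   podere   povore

podore

tule ~ tole, munwutu ~ monwodo — Razilen u corresponds to Rilen o after a consonant, before a consonant other than r, m, n, p, b, f, v.
munwutu ~ monwodo — Razilen t corresponds to Rilen d between vowels (before a back vowel).
puraep ~ poraep — Razilen u corresponds to Rilen o after a consonant, before r.
Applying these to Razilen 'puture':
  puture → poture   (u→o after a consonant, before a consonant other than r, m, n, p, b, f, v)
  poture → podure   (t→d between vowels (before a back vowel))
  podure → podore   (u→o after a consonant, before r)
So the Rilen cognate is 'podore'.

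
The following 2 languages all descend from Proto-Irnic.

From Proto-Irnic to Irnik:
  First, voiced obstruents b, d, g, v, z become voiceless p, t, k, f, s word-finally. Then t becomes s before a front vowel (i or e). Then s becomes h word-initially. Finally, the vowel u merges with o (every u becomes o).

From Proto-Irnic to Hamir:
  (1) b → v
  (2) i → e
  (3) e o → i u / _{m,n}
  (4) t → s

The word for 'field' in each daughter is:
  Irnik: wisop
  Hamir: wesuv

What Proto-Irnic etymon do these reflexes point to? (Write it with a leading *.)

Position 5: Irnik has p, Hamir has v. Taking the neighbouring segments as reconstructed: Irnik p could go back to *p or *b; Hamir v could go back to *b or *v — the one source consistent with every daughter is *b.
Position 2: Irnik has i, Hamir has e. Irnik preserves i here (none of its changes turn any other segment into i), so the proto-segment is *i.
Position 4: Irnik has o, Hamir has u. Taking the neighbouring segments as reconstructed: Irnik o could go back to *o or *u; Hamir u can only go back to *u — the one source consistent with every daughter is *u.
Verify the candidate proto-form against each daughter:
Irnik: *wisub > wisup > wisop  (by final devoicing, vowel merger)
Hamir: *wisub
  wisub → wisuv   [unconditioned shift]
  wisuv → wesuv   [vowel merger]
  wesuv (rule 3 does not apply)
  wesuv (rule 4 does not apply)
  giving Hamir wesuv.
*wisub is the unique common source.

*wisub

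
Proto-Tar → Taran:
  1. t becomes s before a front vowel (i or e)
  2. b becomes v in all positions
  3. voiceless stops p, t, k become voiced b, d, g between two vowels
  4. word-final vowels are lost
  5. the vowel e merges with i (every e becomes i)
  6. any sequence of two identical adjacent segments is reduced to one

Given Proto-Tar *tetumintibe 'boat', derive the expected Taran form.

siduminsiv

Taran: *tetumintibe > setuminsibe > setuminsive > seduminsive > seduminsiv > siduminsiv  (by palatalisation, unconditioned shift, intervocalic voicing, apocope, vowel merger)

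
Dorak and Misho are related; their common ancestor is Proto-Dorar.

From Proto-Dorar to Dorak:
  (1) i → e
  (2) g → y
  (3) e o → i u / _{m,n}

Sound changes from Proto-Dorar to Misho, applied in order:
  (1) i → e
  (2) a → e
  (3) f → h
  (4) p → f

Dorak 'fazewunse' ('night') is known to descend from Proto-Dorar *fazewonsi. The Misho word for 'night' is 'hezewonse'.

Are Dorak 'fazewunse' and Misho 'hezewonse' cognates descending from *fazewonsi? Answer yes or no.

yes

Derive the expected Misho reflex of *fazewonsi:
Misho: *fazewonsi
  fazewonsi → fazewonse   [vowel merger]
  fazewonse → fezewonse   [vowel merger]
  fezewonse → hezewonse   [unconditioned shift]
  hezewonse (rule 4 does not apply)
  giving Misho hezewonse.
Misho 'hezewonse' matches the regular reflex exactly, so the pair is cognate.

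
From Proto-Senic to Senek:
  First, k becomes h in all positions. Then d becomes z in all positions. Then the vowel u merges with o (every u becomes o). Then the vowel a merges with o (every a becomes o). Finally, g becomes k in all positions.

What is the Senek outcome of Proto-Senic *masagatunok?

Senek: *masagatunok
  masagatunok → masagatunoh   [unconditioned shift]
  masagatunoh (rule 2 does not apply)
  masagatunoh → masagatonoh   [vowel merger]
  masagatonoh → mosogotonoh   [vowel merger]
  mosogotonoh → mosokotonoh   [unconditioned shift]
  giving Senek mosokotonoh.

mosokotonoh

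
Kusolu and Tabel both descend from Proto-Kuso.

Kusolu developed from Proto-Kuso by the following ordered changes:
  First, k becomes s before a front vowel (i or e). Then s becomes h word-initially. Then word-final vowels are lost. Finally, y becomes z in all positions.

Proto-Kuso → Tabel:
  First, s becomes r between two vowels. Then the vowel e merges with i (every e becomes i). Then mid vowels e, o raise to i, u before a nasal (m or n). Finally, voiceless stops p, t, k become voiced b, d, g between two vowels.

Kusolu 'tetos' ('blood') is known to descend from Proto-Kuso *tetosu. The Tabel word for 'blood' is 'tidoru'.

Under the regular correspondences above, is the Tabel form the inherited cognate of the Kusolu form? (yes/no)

yes

Derive the expected Tabel reflex of *tetosu:
Tabel: *tetosu > tetoru > titoru > tidoru  (by rhotacism, vowel merger, intervocalic voicing)
Tabel 'tidoru' matches the regular reflex exactly, so the pair is cognate.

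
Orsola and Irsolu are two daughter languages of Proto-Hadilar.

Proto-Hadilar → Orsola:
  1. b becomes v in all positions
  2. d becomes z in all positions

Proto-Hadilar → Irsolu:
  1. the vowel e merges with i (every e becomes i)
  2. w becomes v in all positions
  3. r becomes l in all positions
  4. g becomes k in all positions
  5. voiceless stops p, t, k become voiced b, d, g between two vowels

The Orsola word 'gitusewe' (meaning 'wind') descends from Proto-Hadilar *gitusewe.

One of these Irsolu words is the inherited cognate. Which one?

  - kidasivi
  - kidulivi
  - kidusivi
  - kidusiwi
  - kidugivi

Irsolu: *gitusewe > gitusiwi > gitusivi > kitusivi > kidusivi  (by vowel merger, unconditioned shift, unconditioned shift, intervocalic voicing)
Only 'kidusivi' matches the regular Irsolu development of *gitusewe.

kidusivi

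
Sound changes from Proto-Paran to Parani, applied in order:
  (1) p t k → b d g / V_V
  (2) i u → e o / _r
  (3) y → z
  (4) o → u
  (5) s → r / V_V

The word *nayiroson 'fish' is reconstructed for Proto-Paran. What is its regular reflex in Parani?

nazerurun

Parani: *nayiroson
  nayiroson (rule 1 does not apply)
  nayiroson → nayeroson   [pre-rhotic lowering]
  nayeroson → nazeroson   [unconditioned shift]
  nazeroson → nazerusun   [vowel merger]
  nazerusun → nazerurun   [rhotacism]
  giving Parani nazerurun.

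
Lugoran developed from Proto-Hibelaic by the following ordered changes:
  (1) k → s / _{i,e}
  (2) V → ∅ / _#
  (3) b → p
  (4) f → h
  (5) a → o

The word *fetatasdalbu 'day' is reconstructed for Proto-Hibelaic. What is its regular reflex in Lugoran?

hetotosdolp

Lugoran: *fetatasdalbu
  fetatasdalbu (rule 1 does not apply)
  fetatasdalbu → fetatasdalb   [apocope]
  fetatasdalb → fetatasdalp   [unconditioned shift]
  fetatasdalp → hetatasdalp   [unconditioned shift]
  hetatasdalp → hetotosdolp   [vowel merger]
  giving Lugoran hetotosdolp.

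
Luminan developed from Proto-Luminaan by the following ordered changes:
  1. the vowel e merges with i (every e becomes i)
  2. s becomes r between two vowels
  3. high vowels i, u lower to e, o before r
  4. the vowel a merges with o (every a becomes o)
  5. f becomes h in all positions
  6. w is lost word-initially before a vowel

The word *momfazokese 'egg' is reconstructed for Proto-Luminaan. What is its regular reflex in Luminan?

momhozokeri

Luminan: *momfazokese > momfazokisi > momfazokiri > momfazokeri > momfozokeri > momhozokeri  (by vowel merger, rhotacism, pre-rhotic lowering, vowel merger, unconditioned shift)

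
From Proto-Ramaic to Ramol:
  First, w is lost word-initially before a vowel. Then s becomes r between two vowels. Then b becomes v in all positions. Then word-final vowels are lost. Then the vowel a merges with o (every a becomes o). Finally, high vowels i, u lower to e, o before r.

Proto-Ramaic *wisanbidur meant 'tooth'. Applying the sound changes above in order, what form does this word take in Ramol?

eronvidor

Ramol: *wisanbidur > isanbidur > iranbidur > iranvidur > ironvidur > eronvidor  (by glide loss, rhotacism, unconditioned shift, vowel merger, pre-rhotic lowering)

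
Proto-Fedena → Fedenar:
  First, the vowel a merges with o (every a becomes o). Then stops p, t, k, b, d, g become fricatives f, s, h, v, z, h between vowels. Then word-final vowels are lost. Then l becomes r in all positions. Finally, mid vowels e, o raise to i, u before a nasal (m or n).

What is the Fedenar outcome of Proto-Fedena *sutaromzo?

susorumz

Fedenar: *sutaromzo
  sutaromzo → sutoromzo   [vowel merger]
  sutoromzo → susoromzo   [intervocalic lenition]
  susoromzo → susoromz   [apocope]
  susoromz (rule 4 does not apply)
  susoromz → susorumz   [pre-nasal raising]
  giving Fedenar susorumz.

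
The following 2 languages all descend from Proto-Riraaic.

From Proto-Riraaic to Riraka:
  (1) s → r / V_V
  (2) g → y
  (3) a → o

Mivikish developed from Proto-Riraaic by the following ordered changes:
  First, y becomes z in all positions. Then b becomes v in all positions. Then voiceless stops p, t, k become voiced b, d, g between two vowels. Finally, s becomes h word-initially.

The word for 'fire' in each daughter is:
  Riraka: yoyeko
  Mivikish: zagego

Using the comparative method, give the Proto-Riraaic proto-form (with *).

*yageko

Position 1: Riraka has y, Mivikish has z. Taking the neighbouring segments as reconstructed: Riraka y could go back to *g or *y; Mivikish z could go back to *z or *y — the one source consistent with every daughter is *y.
Position 3: Riraka has y, Mivikish has g. Taking the neighbouring segments as reconstructed: Riraka y could go back to *g or *y; Mivikish g could go back to *k or *g — the one source consistent with every daughter is *g.
This points to *yageko. Verify forward in each daughter:
Riraka: *yageko
  yageko (rule 1 does not apply)
  yageko → yayeko   [unconditioned shift]
  yayeko → yoyeko   [vowel merger]
  giving Riraka yoyeko.
Mivikish: *yageko > zageko > zagego  (by unconditioned shift, intervocalic voicing)
No other proto-form is consistent with every reflex, so the reconstruction is *yageko.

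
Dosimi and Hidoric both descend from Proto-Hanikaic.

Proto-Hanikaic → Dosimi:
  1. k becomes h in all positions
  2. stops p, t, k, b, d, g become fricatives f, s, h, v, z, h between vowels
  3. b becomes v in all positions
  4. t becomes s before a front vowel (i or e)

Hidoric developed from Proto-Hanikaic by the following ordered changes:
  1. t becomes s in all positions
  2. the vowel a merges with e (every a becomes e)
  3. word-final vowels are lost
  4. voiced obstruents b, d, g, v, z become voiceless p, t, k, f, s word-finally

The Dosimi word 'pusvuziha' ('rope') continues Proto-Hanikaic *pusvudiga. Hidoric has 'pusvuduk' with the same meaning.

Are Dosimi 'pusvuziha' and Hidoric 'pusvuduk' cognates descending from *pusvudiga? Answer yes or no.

no

Derive the expected Hidoric reflex of *pusvudiga:
Hidoric: *pusvudiga > pusvudige > pusvudig > pusvudik  (by vowel merger, apocope, final devoicing)
The regular Hidoric reflex would be 'pusvudik', but the attested form is 'pusvuduk'. The correspondence is irregular, so they are not cognates (the Hidoric form has a different source).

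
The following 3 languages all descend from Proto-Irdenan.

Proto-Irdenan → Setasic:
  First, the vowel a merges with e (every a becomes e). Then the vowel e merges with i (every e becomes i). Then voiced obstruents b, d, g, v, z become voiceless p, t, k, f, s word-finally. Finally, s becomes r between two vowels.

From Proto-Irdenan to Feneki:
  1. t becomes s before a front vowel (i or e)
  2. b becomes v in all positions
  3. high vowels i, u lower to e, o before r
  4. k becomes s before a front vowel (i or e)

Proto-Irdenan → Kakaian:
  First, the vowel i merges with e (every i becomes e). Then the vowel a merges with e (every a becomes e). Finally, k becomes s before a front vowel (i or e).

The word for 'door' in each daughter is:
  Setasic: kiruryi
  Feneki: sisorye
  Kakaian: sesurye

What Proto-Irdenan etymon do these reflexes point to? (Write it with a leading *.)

*kisurye

Position 1: Setasic has k, Feneki has s, Kakaian has s. Taking the neighbouring segments as reconstructed: Setasic k can only go back to *k; Feneki s could go back to *t or *k or *s; Kakaian s could go back to *k or *s — the one source consistent with every daughter is *k.
Position 2: Setasic has i, Feneki has i, Kakaian has e. Feneki preserves i here (none of its changes turn any other segment into i), so the proto-segment is *i.
This points to *kisurye. Verify forward in each daughter:
Setasic: *kisurye > kisuryi > kiruryi  (by vowel merger, rhotacism)
Feneki: *kisurye
  kisurye (rule 1 does not apply)
  kisurye (rule 2 does not apply)
  kisurye → kisorye   [pre-rhotic lowering]
  kisorye → sisorye   [palatalisation]
  giving Feneki sisorye.
Kakaian: *kisurye
  kisurye → kesurye   [vowel merger]
  kesurye (rule 2 does not apply)
  kesurye → sesurye   [palatalisation]
  giving Kakaian sesurye.
*kisurye is the unique common source.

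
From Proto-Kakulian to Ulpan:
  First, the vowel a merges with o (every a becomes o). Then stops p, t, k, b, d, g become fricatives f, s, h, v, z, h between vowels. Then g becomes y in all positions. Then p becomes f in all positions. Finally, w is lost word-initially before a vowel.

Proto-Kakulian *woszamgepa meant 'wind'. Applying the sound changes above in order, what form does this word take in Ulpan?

oszomyefo

Ulpan: *woszamgepa > woszomgepo > woszomgefo > woszomyefo > oszomyefo  (by vowel merger, intervocalic lenition, unconditioned shift, glide loss)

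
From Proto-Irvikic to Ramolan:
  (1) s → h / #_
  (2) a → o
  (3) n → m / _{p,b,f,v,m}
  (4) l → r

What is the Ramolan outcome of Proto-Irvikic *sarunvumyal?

Ramolan: start from *sarunvumyal.
  rule 1 (debuccalisation): sarunvumyal → harunvumyal
  rule 2 (vowel merger): harunvumyal → horunvumyol
  rule 3 (nasal place assimilation): horunvumyol → horumvumyol
  rule 4 (unconditioned shift): horumvumyol → horumvumyor
  ⇒ Ramolan horumvumyor

horumvumyor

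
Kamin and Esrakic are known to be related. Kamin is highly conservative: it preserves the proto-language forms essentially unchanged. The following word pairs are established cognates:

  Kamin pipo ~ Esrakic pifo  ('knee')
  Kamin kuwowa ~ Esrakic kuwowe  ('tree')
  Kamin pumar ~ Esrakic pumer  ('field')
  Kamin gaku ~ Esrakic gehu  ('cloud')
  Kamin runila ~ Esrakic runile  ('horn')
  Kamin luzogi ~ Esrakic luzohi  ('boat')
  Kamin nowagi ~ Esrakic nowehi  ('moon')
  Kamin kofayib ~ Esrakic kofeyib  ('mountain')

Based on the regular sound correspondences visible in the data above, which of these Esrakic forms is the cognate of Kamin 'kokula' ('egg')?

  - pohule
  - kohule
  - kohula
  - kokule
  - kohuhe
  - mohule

kohule

gaku ~ gehu — Kamin k corresponds to Esrakic h between vowels (before a back vowel).
kuwowa ~ kuwowe, runila ~ runile — Kamin a corresponds to Esrakic e word-finally.
Applying these to Kamin 'kokula':
  kokula → kohula   (k→h between vowels (before a back vowel))
  kohula → kohule   (a→e word-finally)
So the Esrakic cognate is 'kohule'.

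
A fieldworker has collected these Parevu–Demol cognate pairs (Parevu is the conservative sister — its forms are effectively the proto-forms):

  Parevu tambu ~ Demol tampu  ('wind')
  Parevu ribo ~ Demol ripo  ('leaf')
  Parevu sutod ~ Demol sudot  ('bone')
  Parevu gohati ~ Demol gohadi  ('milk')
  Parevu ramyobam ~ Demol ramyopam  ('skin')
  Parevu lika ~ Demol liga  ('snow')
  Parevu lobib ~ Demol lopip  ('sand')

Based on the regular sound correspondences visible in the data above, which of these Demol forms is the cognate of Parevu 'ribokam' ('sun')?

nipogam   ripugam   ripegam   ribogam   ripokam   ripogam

ripogam

ribo ~ ripo — Parevu b corresponds to Demol p between vowels (before a back vowel).
lika ~ liga — Parevu k corresponds to Demol g between vowels (before a back vowel).
Applying these to Parevu 'ribokam':
  ribokam → ripokam   (b→p between vowels (before a back vowel))
  ripokam → ripogam   (k→g between vowels (before a back vowel))
So the Demol cognate is 'ripogam'.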